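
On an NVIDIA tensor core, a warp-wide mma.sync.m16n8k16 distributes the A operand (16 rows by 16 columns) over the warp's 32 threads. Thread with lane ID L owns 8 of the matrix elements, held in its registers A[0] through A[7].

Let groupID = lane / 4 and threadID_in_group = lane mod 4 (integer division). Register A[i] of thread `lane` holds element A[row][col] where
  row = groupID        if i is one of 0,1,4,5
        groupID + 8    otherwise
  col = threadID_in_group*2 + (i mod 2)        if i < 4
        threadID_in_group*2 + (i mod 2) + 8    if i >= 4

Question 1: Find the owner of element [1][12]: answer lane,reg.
r: 1->gid=1,r8=0  c: 12->c8=1,tid=2,i&1=0
L=1*4+2=6  i=1*4+0*2+0=4

6,4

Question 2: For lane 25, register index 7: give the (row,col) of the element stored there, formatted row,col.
lane 25: g=6 (25/4), t=1 (25%4)
i=7: r=6+8=14, c=1*2+1+8=11

14,11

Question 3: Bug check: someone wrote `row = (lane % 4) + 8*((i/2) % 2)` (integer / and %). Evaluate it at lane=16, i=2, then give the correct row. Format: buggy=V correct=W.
buggy=8 correct=12

`(lane % 4) + 8*((i/2) % 2)`[16,2]->8
L=16->g=16>>2=4, t=16&3=0
[2]->row 4+8=12  col 0·2+0+0=0
row: 8 vs 12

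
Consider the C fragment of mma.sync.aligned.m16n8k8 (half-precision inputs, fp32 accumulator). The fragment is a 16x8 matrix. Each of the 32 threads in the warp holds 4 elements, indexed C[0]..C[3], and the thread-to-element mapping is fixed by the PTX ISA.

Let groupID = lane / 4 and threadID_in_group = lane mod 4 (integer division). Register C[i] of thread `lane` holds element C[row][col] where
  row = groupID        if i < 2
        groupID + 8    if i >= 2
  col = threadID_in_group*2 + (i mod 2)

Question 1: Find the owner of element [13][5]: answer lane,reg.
22,3

r=13→G=5,rhi=1  c=5→T=2,p=1
L=5*4+2=22  i=1*2+1=3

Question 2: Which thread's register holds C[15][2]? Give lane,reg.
r=15->g=7,rb=1  c=2->t=1,b0=0
L=7*4+1=29  i=1*2+0=2

29,2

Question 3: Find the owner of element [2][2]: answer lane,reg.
9,0

r=2⇒gr=2,Rb=0  c=2⇒th=1,odd=0
L=2*4+1=9  i=0*2+0=0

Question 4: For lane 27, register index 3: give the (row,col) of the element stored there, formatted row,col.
lane 27: G=6 (27/4), T=3 (27%4)
i=3: r=6+8=14, c=3*2+1=7

14,7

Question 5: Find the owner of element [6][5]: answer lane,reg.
r:6=>grp=6,rB=0  c:5=>tig=2,lo=1
L=6*4+2=26  i=0*2+1=1

26,1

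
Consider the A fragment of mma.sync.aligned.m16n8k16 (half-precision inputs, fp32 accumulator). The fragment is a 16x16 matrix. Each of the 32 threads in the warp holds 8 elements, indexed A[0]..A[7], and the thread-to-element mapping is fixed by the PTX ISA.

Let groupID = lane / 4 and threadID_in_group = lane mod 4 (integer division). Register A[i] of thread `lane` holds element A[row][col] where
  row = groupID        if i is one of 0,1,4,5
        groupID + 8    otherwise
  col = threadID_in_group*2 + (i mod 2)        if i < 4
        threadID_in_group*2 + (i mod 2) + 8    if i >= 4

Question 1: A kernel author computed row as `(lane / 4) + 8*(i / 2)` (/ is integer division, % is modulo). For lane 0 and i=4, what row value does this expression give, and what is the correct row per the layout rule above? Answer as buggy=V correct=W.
buggy=16 correct=0

`(lane / 4) + 8*(i / 2)`[0,4]->16
lane 0: gid=0 (0/4), tid=0 (0%4)
i=4: r=0+0=0, c=0*2+0+8=8
row: 16 vs 0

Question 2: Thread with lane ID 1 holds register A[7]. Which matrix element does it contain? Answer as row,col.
8,11

1: G=0,T=1
[7] (0+8,1*2+1+8) = (8,11)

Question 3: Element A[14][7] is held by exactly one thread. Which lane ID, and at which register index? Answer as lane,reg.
27,3

r:14=>grp=6,rB=1  c:7=>cB=0,tig=3,lo=1
L=6*4+3=27  i=0*4+1*2+1=3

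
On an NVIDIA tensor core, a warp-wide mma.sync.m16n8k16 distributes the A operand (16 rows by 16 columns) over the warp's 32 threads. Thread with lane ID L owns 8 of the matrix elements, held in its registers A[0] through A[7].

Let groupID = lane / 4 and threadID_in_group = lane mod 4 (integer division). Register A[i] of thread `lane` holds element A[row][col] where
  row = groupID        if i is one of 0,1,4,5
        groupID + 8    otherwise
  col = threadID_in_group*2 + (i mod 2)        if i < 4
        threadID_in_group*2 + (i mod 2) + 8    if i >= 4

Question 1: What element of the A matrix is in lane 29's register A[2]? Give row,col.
lane 29->29/4=7, 29 mod 4=1
i=2  r:7+8->15  c:2·1+0+0->2

15,2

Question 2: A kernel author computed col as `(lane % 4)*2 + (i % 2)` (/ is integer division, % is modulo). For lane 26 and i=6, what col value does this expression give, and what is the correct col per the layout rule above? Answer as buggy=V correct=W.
buggy=4 correct=12

`(lane % 4)*2 + (i % 2)`[26,6]→4
lane 26: G=6 (26/4), T=2 (26%4)
i=6: r=6+8=14, c=2*2+0+8=12
col: 4 vs 12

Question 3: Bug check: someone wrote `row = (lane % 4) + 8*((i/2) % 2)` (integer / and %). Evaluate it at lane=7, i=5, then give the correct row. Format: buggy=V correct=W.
buggy=3 correct=1

`(lane % 4) + 8*((i/2) % 2)`[7,5]->3
lane 7->7/4=1, 7 mod 4=3
i=5  r:1+0->1  c:2·3+1+8->15
row: 3 vs 1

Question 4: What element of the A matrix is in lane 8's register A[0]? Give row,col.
2,0

lane 8: grp=2 (8/4), tig=0 (8%4)
i=0: r=2+0=2, c=0*2+0+0=0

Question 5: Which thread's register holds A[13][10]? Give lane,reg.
r=13→G=5,rhi=1  c=10→chi=1,T=1,p=0
L=5*4+1=21  i=1*4+1*2+0=6

21,6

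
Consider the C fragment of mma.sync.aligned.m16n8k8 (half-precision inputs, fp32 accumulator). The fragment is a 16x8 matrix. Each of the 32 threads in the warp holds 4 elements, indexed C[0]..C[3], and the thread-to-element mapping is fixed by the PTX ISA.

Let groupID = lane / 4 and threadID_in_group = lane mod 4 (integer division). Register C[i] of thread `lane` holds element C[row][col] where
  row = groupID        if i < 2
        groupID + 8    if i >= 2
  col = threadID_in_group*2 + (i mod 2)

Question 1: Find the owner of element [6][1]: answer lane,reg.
24,1

r: 6->gid=6,r8=0  c: 1->tid=0,i&1=1
L=6*4+0=24  i=0*2+1=1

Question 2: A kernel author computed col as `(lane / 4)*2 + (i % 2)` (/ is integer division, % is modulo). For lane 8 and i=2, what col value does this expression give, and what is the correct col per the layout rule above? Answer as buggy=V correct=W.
buggy=4 correct=0

`(lane / 4)*2 + (i % 2)`[8,2]→4
L=8→G=8>>2=2, T=8&3=0
[2]→row 2+8=10  col 0·2+0=0
col: 4 vs 0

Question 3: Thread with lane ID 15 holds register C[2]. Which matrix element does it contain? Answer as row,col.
lane 15: gid=3 (15/4), tid=3 (15%4)
i=2: r=3+8=11, c=3*2+0=6

11,6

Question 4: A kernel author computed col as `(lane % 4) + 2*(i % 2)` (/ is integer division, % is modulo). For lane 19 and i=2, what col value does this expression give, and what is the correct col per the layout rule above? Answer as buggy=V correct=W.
`(lane % 4) + 2*(i % 2)`[19,2]->3
lane 19: gid=4 (19/4), tid=3 (19%4)
i=2: r=4+8=12, c=3*2+0=6
col: 3 vs 6

buggy=3 correct=6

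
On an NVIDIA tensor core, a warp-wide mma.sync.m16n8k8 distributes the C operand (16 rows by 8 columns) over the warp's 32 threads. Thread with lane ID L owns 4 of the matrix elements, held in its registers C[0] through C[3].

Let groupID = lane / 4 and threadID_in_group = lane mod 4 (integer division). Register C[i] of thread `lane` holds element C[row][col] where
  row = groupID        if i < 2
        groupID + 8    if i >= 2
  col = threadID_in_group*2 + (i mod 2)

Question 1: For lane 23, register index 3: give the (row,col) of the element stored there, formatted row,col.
L=23->gid=23>>2=5, tid=23&3=3
[3]->row 5+8=13  col 3·2+1=7

13,7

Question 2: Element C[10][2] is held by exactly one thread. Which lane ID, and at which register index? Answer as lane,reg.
r=10⇒gr=2,Rb=1  c=2⇒th=1,odd=0
L=2*4+1=9  i=1*2+0=2

9,2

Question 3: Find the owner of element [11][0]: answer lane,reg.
12,2

r=11->g=3,rb=1  c=0->t=0,b0=0
L=3*4+0=12  i=1*2+0=2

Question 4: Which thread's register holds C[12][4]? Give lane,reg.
r: 12->gid=4,r8=1  c: 4->tid=2,i&1=0
L=4*4+2=18  i=1*2+0=2

18,2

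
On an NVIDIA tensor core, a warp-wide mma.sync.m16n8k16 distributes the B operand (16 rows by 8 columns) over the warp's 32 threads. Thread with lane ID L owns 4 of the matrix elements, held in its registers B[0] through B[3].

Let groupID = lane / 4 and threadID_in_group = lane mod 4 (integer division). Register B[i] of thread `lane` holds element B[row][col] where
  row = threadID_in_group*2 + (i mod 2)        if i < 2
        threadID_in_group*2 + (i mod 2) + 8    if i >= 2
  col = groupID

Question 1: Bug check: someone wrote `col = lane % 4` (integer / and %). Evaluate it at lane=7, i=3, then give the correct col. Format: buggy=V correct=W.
`lane % 4`[7,3]->3
7: gid=1,tid=3
[3] (3*2+1+8,1) = (15,1)
col: 3 vs 1

buggy=3 correct=1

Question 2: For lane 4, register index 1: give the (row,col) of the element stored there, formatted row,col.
4: gr=1,th=0
[1] (0*2+1+0,1) = (1,1)

1,1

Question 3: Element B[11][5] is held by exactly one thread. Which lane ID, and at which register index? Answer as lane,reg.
c: 5->gid=5  r: 11->r8=1,tid=1,i&1=1
L=5*4+1=21  i=1*2+1=3

21,3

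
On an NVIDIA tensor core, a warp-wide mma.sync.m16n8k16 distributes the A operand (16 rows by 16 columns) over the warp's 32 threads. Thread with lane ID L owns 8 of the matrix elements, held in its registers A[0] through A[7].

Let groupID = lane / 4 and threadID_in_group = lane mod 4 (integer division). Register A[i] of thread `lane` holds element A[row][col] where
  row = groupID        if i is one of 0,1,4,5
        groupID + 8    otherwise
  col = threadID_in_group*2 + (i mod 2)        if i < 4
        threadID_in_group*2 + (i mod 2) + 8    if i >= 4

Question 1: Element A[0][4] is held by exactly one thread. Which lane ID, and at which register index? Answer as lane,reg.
r: 0->gid=0,r8=0  c: 4->c8=0,tid=2,i&1=0
L=0*4+2=2  i=0*4+0*2+0=0

2,0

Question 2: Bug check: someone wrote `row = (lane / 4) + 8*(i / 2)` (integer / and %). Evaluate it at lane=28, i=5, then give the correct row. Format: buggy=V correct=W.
`(lane / 4) + 8*(i / 2)`[28,5]->23
28: gid=7,tid=0
[5] (7+0,0*2+1+8) = (7,9)
row: 23 vs 7

buggy=23 correct=7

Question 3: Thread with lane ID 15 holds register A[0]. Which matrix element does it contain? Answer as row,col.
L=15=>grp=15>>2=3, tig=15&3=3
[0]=>row 3+0=3  col 3·2+0+0=6

3,6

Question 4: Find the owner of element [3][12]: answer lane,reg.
14,4

r=3→G=3,rhi=0  c=12→chi=1,T=2,p=0
L=3*4+2=14  i=1*4+0*2+0=4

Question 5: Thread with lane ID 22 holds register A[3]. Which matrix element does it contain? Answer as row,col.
lane 22: G=5 (22/4), T=2 (22%4)
i=3: r=5+8=13, c=2*2+1+0=5

13,5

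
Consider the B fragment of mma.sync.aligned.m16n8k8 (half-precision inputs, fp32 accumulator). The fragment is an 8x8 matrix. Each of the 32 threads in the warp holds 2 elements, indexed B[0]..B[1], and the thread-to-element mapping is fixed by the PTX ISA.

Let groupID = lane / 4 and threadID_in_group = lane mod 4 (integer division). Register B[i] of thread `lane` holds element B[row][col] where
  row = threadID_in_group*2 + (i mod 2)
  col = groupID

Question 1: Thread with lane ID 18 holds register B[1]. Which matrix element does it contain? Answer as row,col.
5,4

lane 18⇒18/4=4, 18 mod 4=2
i=1  r:2·2+1⇒5  c:4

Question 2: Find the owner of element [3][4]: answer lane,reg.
17,1

c:4=>grp=4  r:3=>tig=1,lo=1
L=4*4+1=17  i=1=1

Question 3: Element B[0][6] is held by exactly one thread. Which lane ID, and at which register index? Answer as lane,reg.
c:6=>grp=6  r:0=>tig=0,lo=0
L=6*4+0=24  i=0=0

24,0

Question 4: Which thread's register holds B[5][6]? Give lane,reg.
c=6→G=6  r=5→T=2,p=1
L=6*4+2=26  i=1=1

26,1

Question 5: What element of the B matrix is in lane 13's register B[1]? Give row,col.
3,3

L=13->g=13>>2=3, t=13&3=1
[1]->row 1·2+1=3  col g=3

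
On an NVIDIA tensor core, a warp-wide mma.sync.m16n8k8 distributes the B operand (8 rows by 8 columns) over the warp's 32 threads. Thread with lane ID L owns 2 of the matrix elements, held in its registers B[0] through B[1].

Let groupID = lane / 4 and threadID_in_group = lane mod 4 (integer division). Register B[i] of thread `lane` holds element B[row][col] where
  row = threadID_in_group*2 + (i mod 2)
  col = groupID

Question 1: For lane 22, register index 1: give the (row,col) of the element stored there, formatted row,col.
5,5

lane 22: gr=5 (22/4), th=2 (22%4)
i=1: r=2*2+1=5, c=gr=5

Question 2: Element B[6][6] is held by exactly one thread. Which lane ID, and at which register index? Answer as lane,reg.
c=6->g=6  r=6->t=3,b0=0
L=6*4+3=27  i=0=0

27,0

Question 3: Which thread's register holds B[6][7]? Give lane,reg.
c=7->g=7  r=6->t=3,b0=0
L=7*4+3=31  i=0=0

31,0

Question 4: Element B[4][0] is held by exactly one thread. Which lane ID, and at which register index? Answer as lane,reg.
2,0

c=0⇒gr=0  r=4⇒th=2,odd=0
L=0*4+2=2  i=0=0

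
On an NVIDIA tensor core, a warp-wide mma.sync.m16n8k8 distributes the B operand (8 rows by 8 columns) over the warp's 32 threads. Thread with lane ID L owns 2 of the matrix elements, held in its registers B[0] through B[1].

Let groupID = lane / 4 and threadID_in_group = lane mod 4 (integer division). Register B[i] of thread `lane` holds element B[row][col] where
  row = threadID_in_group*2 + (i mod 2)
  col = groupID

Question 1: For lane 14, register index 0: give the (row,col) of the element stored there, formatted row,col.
4,3

lane 14->14/4=3, 14 mod 4=2
i=0  r:2·2+0->4  c:3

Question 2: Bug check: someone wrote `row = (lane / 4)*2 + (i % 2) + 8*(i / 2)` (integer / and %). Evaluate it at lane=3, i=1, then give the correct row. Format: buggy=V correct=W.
`(lane / 4)*2 + (i % 2) + 8*(i / 2)`[3,1]⇒1
3: gr=0,th=3
[1] (3*2+1,0) = (7,0)
row: 1 vs 7

buggy=1 correct=7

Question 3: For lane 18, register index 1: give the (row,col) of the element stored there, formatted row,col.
5,4

L=18->gid=18>>2=4, tid=18&3=2
[1]->row 2·2+1=5  col gid=4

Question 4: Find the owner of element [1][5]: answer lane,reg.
c=5→G=5  r=1→T=0,p=1
L=5*4+0=20  i=1=1

20,1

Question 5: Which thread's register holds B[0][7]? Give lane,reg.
c:7=>grp=7  r:0=>tig=0,lo=0
L=7*4+0=28  i=0=0

28,0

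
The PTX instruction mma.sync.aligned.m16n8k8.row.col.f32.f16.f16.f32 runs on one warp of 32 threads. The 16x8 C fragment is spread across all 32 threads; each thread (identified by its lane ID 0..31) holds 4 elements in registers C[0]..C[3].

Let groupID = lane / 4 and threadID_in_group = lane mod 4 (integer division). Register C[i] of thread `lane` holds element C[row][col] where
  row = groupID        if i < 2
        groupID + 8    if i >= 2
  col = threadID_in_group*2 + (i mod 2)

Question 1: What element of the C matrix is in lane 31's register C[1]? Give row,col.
L=31⇒gr=31>>2=7, th=31&3=3
[1]⇒row 7+0=7  col 3·2+1=7

7,7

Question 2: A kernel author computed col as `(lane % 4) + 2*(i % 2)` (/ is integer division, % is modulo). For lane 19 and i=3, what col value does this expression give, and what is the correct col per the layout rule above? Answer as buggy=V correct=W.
buggy=5 correct=7

`(lane % 4) + 2*(i % 2)`[19,3]→5
L=19→G=19>>2=4, T=19&3=3
[3]→row 4+8=12  col 3·2+1=7
col: 5 vs 7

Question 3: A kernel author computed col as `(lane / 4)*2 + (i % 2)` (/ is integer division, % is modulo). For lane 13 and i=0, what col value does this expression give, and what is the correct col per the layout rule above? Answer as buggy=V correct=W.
`(lane / 4)*2 + (i % 2)`[13,0]->6
lane 13->13/4=3, 13 mod 4=1
i=0  r:3+0->3  c:2·1+0->2
col: 6 vs 2

buggy=6 correct=2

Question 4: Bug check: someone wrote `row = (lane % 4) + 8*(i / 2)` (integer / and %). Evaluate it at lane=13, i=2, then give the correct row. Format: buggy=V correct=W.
buggy=9 correct=11

`(lane % 4) + 8*(i / 2)`[13,2]=>9
L=13=>grp=13>>2=3, tig=13&3=1
[2]=>row 3+8=11  col 1·2+0=2
row: 9 vs 11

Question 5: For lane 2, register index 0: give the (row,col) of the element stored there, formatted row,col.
2: G=0,T=2
[0] (0+0,2*2+0) = (0,4)

0,4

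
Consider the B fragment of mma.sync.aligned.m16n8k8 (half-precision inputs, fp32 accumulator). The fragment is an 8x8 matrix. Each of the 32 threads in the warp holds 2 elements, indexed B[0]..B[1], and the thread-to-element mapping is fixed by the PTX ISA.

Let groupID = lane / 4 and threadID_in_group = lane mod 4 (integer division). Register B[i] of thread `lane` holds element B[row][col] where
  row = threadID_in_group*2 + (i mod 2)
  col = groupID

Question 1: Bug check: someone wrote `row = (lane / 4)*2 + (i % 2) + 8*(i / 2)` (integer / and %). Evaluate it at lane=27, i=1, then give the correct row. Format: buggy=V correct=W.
buggy=13 correct=7

`(lane / 4)*2 + (i % 2) + 8*(i / 2)`[27,1]→13
L=27→G=27>>2=6, T=27&3=3
[1]→row 3·2+1=7  col G=6
row: 13 vs 7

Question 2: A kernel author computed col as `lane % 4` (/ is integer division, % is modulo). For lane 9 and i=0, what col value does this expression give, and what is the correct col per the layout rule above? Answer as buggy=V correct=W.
`lane % 4`[9,0]→1
lane 9: G=2 (9/4), T=1 (9%4)
i=0: r=1*2+0=2, c=G=2
col: 1 vs 2

buggy=1 correct=2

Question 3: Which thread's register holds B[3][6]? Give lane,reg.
c=6->g=6  r=3->t=1,b0=1
L=6*4+1=25  i=1=1

25,1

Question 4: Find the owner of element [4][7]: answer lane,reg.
30,0

c=7->g=7  r=4->t=2,b0=0
L=7*4+2=30  i=0=0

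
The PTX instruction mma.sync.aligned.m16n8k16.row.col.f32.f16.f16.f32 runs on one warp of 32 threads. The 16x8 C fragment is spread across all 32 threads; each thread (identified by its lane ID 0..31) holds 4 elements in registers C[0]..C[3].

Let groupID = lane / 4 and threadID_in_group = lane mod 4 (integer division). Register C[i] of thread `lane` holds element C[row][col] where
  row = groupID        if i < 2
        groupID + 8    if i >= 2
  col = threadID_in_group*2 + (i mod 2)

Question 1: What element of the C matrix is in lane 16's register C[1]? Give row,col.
4,1

lane 16=>16/4=4, 16 mod 4=0
i=1  r:4+0=>4  c:2·0+1=>1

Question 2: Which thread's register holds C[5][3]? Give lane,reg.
21,1

r: 5->gid=5,r8=0  c: 3->tid=1,i&1=1
L=5*4+1=21  i=0*2+1=1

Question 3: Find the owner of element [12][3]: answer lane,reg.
17,3

r=12→G=4,rhi=1  c=3→T=1,p=1
L=4*4+1=17  i=1*2+1=3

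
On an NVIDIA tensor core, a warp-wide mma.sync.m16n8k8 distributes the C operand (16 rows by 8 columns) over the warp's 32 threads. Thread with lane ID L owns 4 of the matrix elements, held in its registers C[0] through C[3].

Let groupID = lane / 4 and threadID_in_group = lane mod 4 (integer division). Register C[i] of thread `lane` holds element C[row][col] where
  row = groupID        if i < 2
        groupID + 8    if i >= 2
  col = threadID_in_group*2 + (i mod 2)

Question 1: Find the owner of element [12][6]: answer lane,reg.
r=12→G=4,rhi=1  c=6→T=3,p=0
L=4*4+3=19  i=1*2+0=2

19,2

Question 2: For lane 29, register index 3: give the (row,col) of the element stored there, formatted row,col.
lane 29→29/4=7, 29 mod 4=1
i=3  r:7+8→15  c:2·1+1→3

15,3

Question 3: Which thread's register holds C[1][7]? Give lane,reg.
7,1

r=1⇒gr=1,Rb=0  c=7⇒th=3,odd=1
L=1*4+3=7  i=0*2+1=1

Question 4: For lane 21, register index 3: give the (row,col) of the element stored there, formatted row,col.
13,3

lane 21->21/4=5, 21 mod 4=1
i=3  r:5+8->13  c:2·1+1->3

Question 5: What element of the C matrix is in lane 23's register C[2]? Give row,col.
13,6

lane 23: gr=5 (23/4), th=3 (23%4)
i=2: r=5+8=13, c=3*2+0=6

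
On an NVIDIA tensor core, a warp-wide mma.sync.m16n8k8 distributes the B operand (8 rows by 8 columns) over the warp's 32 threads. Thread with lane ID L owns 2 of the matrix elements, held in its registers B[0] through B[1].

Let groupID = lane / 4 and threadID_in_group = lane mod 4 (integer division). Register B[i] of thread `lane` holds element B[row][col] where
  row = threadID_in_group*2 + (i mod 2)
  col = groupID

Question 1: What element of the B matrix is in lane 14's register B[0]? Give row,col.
14: grp=3,tig=2
[0] (2*2+0,3) = (4,3)

4,3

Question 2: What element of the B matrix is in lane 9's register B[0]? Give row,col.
2,2

lane 9⇒9/4=2, 9 mod 4=1
i=0  r:2·1+0⇒2  c:2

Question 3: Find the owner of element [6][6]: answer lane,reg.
27,0

c=6->g=6  r=6->t=3,b0=0
L=6*4+3=27  i=0=0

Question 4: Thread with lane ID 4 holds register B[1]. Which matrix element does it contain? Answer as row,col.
1,1

4: grp=1,tig=0
[1] (0*2+1,1) = (1,1)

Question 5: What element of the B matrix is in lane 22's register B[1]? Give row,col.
5,5

lane 22: gid=5 (22/4), tid=2 (22%4)
i=1: r=2*2+1=5, c=gid=5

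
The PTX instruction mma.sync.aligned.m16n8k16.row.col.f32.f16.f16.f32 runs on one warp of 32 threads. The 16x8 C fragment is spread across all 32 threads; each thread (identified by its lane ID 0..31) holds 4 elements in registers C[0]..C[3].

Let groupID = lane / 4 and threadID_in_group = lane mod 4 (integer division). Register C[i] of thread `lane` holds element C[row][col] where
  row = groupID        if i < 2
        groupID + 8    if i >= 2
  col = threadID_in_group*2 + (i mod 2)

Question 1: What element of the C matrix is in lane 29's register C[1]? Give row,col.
7,3

29: G=7,T=1
[1] (7+0,1*2+1) = (7,3)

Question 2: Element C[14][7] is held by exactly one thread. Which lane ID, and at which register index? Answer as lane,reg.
27,3

r=14->g=6,rb=1  c=7->t=3,b0=1
L=6*4+3=27  i=1*2+1=3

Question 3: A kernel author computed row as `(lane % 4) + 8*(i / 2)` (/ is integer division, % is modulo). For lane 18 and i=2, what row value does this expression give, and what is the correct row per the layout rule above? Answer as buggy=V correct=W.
buggy=10 correct=12

`(lane % 4) + 8*(i / 2)`[18,2]⇒10
lane 18: gr=4 (18/4), th=2 (18%4)
i=2: r=4+8=12, c=2*2+0=4
row: 10 vs 12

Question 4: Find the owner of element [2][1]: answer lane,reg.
8,1

r=2->g=2,rb=0  c=1->t=0,b0=1
L=2*4+0=8  i=0*2+1=1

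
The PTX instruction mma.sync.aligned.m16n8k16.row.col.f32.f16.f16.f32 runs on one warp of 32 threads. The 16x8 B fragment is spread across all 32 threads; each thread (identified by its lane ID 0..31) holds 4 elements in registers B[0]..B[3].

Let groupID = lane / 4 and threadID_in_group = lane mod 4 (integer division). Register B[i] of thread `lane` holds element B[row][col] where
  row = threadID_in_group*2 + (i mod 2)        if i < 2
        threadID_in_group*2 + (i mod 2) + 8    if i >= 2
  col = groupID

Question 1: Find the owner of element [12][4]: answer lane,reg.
c=4→G=4  r=12→rhi=1,T=2,p=0
L=4*4+2=18  i=1*2+0=2

18,2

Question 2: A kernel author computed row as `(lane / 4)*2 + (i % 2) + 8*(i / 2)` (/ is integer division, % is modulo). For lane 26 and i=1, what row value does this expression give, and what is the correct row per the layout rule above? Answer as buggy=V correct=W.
`(lane / 4)*2 + (i % 2) + 8*(i / 2)`[26,1]->13
lane 26: gid=6 (26/4), tid=2 (26%4)
i=1: r=2*2+1+0=5, c=gid=6
row: 13 vs 5

buggy=13 correct=5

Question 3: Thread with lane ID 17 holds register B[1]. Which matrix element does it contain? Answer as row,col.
3,4

lane 17: gr=4 (17/4), th=1 (17%4)
i=1: r=1*2+1+0=3, c=gr=4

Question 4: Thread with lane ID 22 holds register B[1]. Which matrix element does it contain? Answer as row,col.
5,5

lane 22→22/4=5, 22 mod 4=2
i=1  r:2·2+1+0→5  c:5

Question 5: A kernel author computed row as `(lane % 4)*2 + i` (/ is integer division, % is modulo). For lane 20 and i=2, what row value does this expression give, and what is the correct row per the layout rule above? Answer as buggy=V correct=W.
buggy=2 correct=8

`(lane % 4)*2 + i`[20,2]->2
20: gid=5,tid=0
[2] (0*2+0+8,5) = (8,5)
row: 2 vs 8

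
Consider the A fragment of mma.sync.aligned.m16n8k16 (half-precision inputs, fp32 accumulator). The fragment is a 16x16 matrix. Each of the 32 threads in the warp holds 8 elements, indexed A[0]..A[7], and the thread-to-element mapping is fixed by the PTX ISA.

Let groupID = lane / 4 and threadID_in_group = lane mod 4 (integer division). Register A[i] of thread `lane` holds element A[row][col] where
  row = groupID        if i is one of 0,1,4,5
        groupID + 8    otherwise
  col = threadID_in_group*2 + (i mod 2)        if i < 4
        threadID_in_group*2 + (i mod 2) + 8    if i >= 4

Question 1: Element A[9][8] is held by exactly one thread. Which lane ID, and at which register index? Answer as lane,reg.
r=9→G=1,rhi=1  c=8→chi=1,T=0,p=0
L=1*4+0=4  i=1*4+1*2+0=6

4,6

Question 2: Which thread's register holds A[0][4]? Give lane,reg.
r=0->g=0,rb=0  c=4->cb=0,t=2,b0=0
L=0*4+2=2  i=0*4+0*2+0=0

2,0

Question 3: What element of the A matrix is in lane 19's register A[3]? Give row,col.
lane 19->19/4=4, 19 mod 4=3
i=3  r:4+8->12  c:2·3+1+0->7

12,7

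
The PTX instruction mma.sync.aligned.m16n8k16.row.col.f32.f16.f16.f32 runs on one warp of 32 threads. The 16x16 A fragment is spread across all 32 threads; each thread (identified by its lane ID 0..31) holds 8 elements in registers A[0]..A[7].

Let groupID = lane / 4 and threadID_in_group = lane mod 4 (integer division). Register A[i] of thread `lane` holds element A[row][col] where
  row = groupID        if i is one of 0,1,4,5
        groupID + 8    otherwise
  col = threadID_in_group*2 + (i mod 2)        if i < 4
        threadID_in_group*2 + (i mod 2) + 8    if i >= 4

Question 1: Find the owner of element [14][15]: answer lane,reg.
27,7

r: 14->gid=6,r8=1  c: 15->c8=1,tid=3,i&1=1
L=6*4+3=27  i=1*4+1*2+1=7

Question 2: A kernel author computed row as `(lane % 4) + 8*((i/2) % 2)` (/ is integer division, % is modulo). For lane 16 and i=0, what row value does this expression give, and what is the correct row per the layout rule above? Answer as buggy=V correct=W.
buggy=0 correct=4

`(lane % 4) + 8*((i/2) % 2)`[16,0]=>0
L=16=>grp=16>>2=4, tig=16&3=0
[0]=>row 4+0=4  col 0·2+0+0=0
row: 0 vs 4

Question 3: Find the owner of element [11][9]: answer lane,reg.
r=11⇒gr=3,Rb=1  c=9⇒Cb=1,th=0,odd=1
L=3*4+0=12  i=1*4+1*2+1=7

12,7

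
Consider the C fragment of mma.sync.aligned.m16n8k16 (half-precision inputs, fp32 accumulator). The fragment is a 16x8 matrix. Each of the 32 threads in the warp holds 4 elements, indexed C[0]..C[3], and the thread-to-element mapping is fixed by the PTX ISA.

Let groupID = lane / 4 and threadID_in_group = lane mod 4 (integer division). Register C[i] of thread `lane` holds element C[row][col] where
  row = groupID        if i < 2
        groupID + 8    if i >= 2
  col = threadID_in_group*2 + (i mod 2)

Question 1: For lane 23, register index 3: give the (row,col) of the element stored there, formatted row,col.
13,7

23: gid=5,tid=3
[3] (5+8,3*2+1) = (13,7)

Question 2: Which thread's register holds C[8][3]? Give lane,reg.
1,3

r=8->g=0,rb=1  c=3->t=1,b0=1
L=0*4+1=1  i=1*2+1=3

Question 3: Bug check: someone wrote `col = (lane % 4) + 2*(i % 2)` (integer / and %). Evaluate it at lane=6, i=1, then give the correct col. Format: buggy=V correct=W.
`(lane % 4) + 2*(i % 2)`[6,1]->4
6: gid=1,tid=2
[1] (1+0,2*2+1) = (1,5)
col: 4 vs 5

buggy=4 correct=5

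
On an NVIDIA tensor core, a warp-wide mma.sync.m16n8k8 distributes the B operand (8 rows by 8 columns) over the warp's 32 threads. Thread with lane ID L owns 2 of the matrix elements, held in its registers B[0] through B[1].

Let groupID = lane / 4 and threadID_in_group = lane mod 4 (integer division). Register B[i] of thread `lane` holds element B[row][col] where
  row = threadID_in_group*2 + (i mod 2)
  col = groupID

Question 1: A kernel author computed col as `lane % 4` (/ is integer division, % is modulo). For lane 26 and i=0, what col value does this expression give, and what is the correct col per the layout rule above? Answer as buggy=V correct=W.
buggy=2 correct=6

`lane % 4`[26,0]⇒2
L=26⇒gr=26>>2=6, th=26&3=2
[0]⇒row 2·2+0=4  col gr=6
col: 2 vs 6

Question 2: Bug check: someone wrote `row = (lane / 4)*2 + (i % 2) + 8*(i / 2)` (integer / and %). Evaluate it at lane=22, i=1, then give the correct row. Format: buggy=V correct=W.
`(lane / 4)*2 + (i % 2) + 8*(i / 2)`[22,1]→11
lane 22→22/4=5, 22 mod 4=2
i=1  r:2·2+1→5  c:5
row: 11 vs 5

buggy=11 correct=5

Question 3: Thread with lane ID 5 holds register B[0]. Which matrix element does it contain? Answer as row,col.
2,1

lane 5⇒5/4=1, 5 mod 4=1
i=0  r:2·1+0⇒2  c:1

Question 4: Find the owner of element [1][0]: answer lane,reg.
c:0=>grp=0  r:1=>tig=0,lo=1
L=0*4+0=0  i=1=1

0,1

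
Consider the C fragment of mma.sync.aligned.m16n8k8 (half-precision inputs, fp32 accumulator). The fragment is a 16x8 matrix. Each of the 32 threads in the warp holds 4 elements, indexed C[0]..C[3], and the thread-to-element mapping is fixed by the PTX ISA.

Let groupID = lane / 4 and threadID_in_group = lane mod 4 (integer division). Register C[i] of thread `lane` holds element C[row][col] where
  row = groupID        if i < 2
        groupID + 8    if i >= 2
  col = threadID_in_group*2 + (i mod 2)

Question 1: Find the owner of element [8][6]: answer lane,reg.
r=8→G=0,rhi=1  c=6→T=3,p=0
L=0*4+3=3  i=1*2+0=2

3,2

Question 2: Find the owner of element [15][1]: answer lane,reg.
r=15->g=7,rb=1  c=1->t=0,b0=1
L=7*4+0=28  i=1*2+1=3

28,3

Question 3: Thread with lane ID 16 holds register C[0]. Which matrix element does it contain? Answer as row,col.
lane 16: gr=4 (16/4), th=0 (16%4)
i=0: r=4+0=4, c=0*2+0=0

4,0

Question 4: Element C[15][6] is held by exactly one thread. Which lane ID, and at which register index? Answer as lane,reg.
r=15→G=7,rhi=1  c=6→T=3,p=0
L=7*4+3=31  i=1*2+0=2

31,2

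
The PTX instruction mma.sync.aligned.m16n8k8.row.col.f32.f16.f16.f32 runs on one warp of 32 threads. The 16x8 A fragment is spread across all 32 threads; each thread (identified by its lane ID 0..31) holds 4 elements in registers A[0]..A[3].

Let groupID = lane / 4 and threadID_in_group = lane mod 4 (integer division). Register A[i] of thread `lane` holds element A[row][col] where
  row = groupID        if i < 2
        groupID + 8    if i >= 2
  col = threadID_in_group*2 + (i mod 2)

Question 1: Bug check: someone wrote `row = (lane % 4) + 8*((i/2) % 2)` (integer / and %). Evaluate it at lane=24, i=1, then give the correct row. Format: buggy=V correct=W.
`(lane % 4) + 8*((i/2) % 2)`[24,1]→0
lane 24: G=6 (24/4), T=0 (24%4)
i=1: r=6+0=6, c=0*2+1=1
row: 0 vs 6

buggy=0 correct=6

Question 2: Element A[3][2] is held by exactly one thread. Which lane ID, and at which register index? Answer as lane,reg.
r=3→G=3,rhi=0  c=2→T=1,p=0
L=3*4+1=13  i=0*2+0=0

13,0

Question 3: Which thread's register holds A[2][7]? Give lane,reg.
r=2⇒gr=2,Rb=0  c=7⇒th=3,odd=1
L=2*4+3=11  i=0*2+1=1

11,1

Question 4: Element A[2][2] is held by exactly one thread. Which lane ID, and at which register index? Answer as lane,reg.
r:2=>grp=2,rB=0  c:2=>tig=1,lo=0
L=2*4+1=9  i=0*2+0=0

9,0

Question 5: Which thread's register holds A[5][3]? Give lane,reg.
r=5⇒gr=5,Rb=0  c=3⇒th=1,odd=1
L=5*4+1=21  i=0*2+1=1

21,1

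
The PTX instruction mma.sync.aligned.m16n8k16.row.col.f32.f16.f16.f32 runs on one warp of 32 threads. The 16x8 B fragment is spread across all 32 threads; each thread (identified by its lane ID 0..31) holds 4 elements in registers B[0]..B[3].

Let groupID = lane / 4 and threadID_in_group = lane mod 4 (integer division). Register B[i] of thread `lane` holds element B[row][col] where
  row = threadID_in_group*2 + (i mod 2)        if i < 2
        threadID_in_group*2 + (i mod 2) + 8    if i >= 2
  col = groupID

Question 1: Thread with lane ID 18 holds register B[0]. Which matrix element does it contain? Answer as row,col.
4,4

lane 18->18/4=4, 18 mod 4=2
i=0  r:2·2+0+0->4  c:4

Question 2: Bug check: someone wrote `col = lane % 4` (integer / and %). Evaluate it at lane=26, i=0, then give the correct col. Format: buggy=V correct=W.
`lane % 4`[26,0]→2
lane 26→26/4=6, 26 mod 4=2
i=0  r:2·2+0+0→4  c:6
col: 2 vs 6

buggy=2 correct=6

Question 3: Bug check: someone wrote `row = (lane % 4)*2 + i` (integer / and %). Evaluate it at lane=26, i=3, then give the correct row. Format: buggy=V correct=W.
buggy=7 correct=13

`(lane % 4)*2 + i`[26,3]->7
L=26->g=26>>2=6, t=26&3=2
[3]->row 2·2+1+8=13  col g=6
row: 7 vs 13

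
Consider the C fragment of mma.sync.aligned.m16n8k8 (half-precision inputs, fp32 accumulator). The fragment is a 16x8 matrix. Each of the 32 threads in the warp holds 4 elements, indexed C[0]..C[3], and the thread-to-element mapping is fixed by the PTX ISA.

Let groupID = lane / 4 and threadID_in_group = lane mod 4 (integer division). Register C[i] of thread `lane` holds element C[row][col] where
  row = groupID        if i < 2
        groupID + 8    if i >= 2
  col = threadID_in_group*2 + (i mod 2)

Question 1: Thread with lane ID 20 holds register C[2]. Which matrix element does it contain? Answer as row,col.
13,0

L=20->g=20>>2=5, t=20&3=0
[2]->row 5+8=13  col 0·2+0=0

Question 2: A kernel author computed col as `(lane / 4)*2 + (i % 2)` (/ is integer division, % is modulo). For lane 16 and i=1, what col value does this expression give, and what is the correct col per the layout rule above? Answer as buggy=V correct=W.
`(lane / 4)*2 + (i % 2)`[16,1]->9
16: g=4,t=0
[1] (4+0,0*2+1) = (4,1)
col: 9 vs 1

buggy=9 correct=1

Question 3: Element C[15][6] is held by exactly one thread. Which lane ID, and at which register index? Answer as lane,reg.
31,2

r=15→G=7,rhi=1  c=6→T=3,p=0
L=7*4+3=31  i=1*2+0=2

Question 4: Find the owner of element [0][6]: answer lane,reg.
3,0

r=0→G=0,rhi=0  c=6→T=3,p=0
L=0*4+3=3  i=0*2+0=0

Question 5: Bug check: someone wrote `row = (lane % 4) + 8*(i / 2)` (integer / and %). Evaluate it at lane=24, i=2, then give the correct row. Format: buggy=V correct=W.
`(lane % 4) + 8*(i / 2)`[24,2]→8
L=24→G=24>>2=6, T=24&3=0
[2]→row 6+8=14  col 0·2+0=0
row: 8 vs 14

buggy=8 correct=14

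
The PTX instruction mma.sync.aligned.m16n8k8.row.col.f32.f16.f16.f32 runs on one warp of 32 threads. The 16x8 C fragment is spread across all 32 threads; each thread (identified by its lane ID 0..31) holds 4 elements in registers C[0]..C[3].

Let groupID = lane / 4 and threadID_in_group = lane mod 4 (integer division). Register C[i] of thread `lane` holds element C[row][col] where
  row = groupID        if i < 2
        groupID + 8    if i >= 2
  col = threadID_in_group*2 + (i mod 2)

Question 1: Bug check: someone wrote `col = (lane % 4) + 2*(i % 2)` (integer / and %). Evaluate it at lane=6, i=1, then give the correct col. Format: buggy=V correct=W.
buggy=4 correct=5

`(lane % 4) + 2*(i % 2)`[6,1]->4
L=6->g=6>>2=1, t=6&3=2
[1]->row 1+0=1  col 2·2+1=5
col: 4 vs 5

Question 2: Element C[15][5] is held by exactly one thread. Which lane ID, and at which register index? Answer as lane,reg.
r: 15->gid=7,r8=1  c: 5->tid=2,i&1=1
L=7*4+2=30  i=1*2+1=3

30,3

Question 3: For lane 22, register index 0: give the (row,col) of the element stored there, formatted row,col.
22: gid=5,tid=2
[0] (5+0,2*2+0) = (5,4)

5,4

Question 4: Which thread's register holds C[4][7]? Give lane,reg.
19,1

r: 4->gid=4,r8=0  c: 7->tid=3,i&1=1
L=4*4+3=19  i=0*2+1=1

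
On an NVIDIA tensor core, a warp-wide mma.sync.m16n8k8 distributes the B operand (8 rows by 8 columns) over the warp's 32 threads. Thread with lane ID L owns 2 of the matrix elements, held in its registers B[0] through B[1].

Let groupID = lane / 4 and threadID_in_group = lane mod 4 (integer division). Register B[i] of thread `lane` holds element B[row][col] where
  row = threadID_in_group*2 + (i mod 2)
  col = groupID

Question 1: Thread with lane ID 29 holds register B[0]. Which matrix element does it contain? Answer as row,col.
2,7

lane 29->29/4=7, 29 mod 4=1
i=0  r:2·1+0->2  c:7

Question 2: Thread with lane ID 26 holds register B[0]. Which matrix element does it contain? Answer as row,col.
lane 26: grp=6 (26/4), tig=2 (26%4)
i=0: r=2*2+0=4, c=grp=6

4,6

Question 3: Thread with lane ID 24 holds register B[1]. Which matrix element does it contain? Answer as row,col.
1,6

24: gid=6,tid=0
[1] (0*2+1,6) = (1,6)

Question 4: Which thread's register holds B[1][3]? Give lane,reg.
12,1

c=3⇒gr=3  r=1⇒th=0,odd=1
L=3*4+0=12  i=1=1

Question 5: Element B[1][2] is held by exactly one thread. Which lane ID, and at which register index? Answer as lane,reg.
c:2=>grp=2  r:1=>tig=0,lo=1
L=2*4+0=8  i=1=1

8,1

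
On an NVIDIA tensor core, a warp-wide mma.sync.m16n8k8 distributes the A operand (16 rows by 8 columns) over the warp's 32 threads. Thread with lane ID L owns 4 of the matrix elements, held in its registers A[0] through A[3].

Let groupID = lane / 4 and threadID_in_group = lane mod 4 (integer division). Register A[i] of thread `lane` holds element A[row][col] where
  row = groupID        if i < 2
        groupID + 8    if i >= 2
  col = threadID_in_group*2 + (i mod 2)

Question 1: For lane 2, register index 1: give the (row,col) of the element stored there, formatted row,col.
0,5

2: gr=0,th=2
[1] (0+0,2*2+1) = (0,5)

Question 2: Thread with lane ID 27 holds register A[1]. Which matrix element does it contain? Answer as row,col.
6,7

lane 27: grp=6 (27/4), tig=3 (27%4)
i=1: r=6+0=6, c=3*2+1=7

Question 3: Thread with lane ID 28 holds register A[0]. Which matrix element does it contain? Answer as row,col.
L=28->g=28>>2=7, t=28&3=0
[0]->row 7+0=7  col 0·2+0=0

7,0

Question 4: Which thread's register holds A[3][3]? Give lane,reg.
r=3->g=3,rb=0  c=3->t=1,b0=1
L=3*4+1=13  i=0*2+1=1

13,1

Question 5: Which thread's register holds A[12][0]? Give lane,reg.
16,2

r=12⇒gr=4,Rb=1  c=0⇒th=0,odd=0
L=4*4+0=16  i=1*2+0=2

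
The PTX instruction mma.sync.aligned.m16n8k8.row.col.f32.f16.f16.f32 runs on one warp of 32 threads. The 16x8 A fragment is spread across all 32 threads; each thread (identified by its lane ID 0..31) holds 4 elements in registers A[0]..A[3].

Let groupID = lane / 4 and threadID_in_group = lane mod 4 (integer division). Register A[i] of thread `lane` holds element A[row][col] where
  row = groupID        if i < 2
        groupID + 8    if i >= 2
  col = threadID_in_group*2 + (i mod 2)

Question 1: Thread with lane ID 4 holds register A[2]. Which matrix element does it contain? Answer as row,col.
9,0

lane 4: gid=1 (4/4), tid=0 (4%4)
i=2: r=1+8=9, c=0*2+0=0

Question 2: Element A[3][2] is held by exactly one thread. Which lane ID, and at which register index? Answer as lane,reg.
r=3->g=3,rb=0  c=2->t=1,b0=0
L=3*4+1=13  i=0*2+0=0

13,0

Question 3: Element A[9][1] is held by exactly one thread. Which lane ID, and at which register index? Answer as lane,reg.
r=9→G=1,rhi=1  c=1→T=0,p=1
L=1*4+0=4  i=1*2+1=3

4,3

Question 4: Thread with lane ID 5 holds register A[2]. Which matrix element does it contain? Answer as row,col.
9,2

lane 5: grp=1 (5/4), tig=1 (5%4)
i=2: r=1+8=9, c=1*2+0=2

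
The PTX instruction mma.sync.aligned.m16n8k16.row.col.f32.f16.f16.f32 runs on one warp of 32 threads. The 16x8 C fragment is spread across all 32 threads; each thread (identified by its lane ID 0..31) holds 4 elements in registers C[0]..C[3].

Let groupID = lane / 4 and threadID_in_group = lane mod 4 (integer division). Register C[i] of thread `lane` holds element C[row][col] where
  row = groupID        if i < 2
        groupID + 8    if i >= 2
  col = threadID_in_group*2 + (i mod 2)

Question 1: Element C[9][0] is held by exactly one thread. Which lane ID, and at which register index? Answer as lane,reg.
r=9⇒gr=1,Rb=1  c=0⇒th=0,odd=0
L=1*4+0=4  i=1*2+0=2

4,2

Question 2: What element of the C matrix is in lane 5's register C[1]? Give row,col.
5: gr=1,th=1
[1] (1+0,1*2+1) = (1,3)

1,3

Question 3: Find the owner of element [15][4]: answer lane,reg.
r: 15->gid=7,r8=1  c: 4->tid=2,i&1=0
L=7*4+2=30  i=1*2+0=2

30,2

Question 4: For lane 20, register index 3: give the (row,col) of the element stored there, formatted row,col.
13,1

L=20=>grp=20>>2=5, tig=20&3=0
[3]=>row 5+8=13  col 0·2+1=1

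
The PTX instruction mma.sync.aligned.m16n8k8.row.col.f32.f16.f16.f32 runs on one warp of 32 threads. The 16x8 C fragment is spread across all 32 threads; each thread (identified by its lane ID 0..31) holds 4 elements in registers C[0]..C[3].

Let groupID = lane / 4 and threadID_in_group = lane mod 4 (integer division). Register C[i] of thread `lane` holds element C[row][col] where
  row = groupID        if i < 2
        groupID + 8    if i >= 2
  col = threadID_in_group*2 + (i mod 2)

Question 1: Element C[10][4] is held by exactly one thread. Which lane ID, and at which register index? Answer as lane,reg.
10,2

r: 10->gid=2,r8=1  c: 4->tid=2,i&1=0
L=2*4+2=10  i=1*2+0=2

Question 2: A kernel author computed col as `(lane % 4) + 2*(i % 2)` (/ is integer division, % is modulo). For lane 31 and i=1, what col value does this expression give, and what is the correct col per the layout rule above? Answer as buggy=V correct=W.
buggy=5 correct=7

`(lane % 4) + 2*(i % 2)`[31,1]→5
lane 31→31/4=7, 31 mod 4=3
i=1  r:7+0→7  c:2·3+1→7
col: 5 vs 7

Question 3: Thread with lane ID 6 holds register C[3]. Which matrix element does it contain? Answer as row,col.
9,5

L=6->g=6>>2=1, t=6&3=2
[3]->row 1+8=9  col 2·2+1=5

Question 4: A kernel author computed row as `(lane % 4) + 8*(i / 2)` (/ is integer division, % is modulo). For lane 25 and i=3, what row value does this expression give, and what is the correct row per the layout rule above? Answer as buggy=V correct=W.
buggy=9 correct=14

`(lane % 4) + 8*(i / 2)`[25,3]->9
L=25->gid=25>>2=6, tid=25&3=1
[3]->row 6+8=14  col 1·2+1=3
row: 9 vs 14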